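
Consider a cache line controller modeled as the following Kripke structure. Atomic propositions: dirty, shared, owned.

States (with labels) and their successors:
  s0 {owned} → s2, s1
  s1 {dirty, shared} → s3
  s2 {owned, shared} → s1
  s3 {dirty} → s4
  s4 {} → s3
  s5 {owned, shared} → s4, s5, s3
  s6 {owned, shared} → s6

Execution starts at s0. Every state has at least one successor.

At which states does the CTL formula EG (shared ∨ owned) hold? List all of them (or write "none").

{s5, s6}

States satisfying shared ∨ owned: {s0, s1, s2, s5, s6}.
States satisfying EG (shared ∨ owned): {s5, s6}.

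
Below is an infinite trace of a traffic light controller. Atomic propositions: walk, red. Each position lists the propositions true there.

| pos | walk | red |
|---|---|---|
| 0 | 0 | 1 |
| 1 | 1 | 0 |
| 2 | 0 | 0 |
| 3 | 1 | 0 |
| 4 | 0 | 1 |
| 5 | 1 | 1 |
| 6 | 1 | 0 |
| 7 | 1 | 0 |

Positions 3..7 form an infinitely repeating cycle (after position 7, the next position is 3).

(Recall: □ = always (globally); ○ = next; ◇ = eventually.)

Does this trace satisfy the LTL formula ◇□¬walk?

No

□¬walk is false at every position 0..7, so it never becomes true and ◇□¬walk fails.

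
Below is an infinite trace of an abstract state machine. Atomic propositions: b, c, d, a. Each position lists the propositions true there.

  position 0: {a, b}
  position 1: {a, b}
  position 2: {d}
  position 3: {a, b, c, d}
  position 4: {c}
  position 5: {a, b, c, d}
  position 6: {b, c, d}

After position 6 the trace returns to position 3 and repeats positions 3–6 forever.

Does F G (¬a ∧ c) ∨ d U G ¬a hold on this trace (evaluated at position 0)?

G (¬a ∧ c) is false at every position 0..6, so it never becomes true and F G (¬a ∧ c) fails.
Walking from position 0: at position 0, G ¬a has not yet held and d fails, so d U G ¬a is false.
At position 0: F G (¬a ∧ c) is false; d U G ¬a is false; so F G (¬a ∧ c) ∨ d U G ¬a is false.

Violated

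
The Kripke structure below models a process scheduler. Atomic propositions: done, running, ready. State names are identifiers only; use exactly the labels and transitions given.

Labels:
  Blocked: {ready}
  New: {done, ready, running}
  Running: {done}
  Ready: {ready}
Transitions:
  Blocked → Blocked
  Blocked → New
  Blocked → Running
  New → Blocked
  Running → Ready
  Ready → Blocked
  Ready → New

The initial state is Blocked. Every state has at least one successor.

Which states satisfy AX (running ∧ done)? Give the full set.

none

States satisfying running ∧ done: {New}.
States satisfying AX (running ∧ done): ∅.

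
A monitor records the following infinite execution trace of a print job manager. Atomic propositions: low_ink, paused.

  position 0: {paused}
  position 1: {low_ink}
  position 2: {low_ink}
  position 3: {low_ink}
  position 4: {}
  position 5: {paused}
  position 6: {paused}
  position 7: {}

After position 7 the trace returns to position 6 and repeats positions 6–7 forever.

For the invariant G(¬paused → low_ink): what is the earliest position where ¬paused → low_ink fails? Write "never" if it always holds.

4

Check ¬paused → low_ink at each position in order: 0 ✓, 1 ✓, 2 ✓, 3 ✓.
At position 4 the labels are {}, so ¬paused → low_ink is false there. This is the first violation.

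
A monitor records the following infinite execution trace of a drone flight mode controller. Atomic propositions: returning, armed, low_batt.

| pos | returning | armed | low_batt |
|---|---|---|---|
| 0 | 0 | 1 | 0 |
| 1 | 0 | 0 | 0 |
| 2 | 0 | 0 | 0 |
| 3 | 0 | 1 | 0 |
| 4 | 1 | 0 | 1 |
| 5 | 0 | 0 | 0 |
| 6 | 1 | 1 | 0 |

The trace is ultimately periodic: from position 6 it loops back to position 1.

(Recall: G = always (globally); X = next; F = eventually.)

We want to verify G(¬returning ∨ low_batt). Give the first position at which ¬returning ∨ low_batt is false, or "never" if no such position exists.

6

Check ¬returning ∨ low_batt at each position in order: 0 ✓, 1 ✓, 2 ✓, 3 ✓, 4 ✓, 5 ✓.
At position 6 the labels are {armed, returning}, so ¬returning ∨ low_batt is false there. This is the first violation.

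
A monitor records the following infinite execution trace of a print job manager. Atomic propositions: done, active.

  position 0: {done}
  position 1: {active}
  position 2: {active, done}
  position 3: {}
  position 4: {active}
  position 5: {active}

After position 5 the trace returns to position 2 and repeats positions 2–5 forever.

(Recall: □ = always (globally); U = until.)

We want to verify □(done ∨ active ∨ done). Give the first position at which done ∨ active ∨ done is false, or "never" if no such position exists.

Check done ∨ active ∨ done at each position in order: 0 ✓, 1 ✓, 2 ✓.
At position 3 the labels are {}, so done ∨ active ∨ done is false there. This is the first violation.

3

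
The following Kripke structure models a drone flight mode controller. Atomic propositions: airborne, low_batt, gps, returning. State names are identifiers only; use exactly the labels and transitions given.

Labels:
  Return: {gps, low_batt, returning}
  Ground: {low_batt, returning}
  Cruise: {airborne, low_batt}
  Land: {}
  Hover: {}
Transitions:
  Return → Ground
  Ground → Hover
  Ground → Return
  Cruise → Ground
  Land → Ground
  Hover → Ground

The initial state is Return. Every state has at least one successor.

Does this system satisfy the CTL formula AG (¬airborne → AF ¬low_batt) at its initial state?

Does not hold

States satisfying ¬airborne → AF ¬low_batt: {Cruise, Land, Hover}.
States satisfying AG (¬airborne → AF ¬low_batt): ∅.
Ground is reachable from Return and violates ¬airborne → AF ¬low_batt, so AG fails at Return.
Return ∉ Sat(AG (¬airborne → AF ¬low_batt)).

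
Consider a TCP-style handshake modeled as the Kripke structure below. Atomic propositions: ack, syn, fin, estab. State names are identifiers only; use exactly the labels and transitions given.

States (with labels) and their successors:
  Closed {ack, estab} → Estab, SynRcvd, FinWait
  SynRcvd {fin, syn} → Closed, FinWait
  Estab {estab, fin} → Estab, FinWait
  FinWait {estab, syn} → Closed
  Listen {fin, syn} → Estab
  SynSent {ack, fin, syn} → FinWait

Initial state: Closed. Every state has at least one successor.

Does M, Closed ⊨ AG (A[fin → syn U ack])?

States satisfying A[fin → syn U ack]: {Closed, SynRcvd, FinWait, SynSent}.
States satisfying AG (A[fin → syn U ack]): ∅.
Estab is reachable from Closed and violates A[fin → syn U ack], so AG fails at Closed.
Closed ∉ Sat(AG (A[fin → syn U ack])).

No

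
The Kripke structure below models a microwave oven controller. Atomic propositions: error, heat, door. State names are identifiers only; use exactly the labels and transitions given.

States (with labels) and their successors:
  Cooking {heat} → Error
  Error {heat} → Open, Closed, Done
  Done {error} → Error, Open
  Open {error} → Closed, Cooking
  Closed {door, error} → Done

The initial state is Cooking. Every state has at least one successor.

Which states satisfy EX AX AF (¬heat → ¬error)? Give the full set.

{Open}

States satisfying AX AF (¬heat → ¬error): {Cooking}.
States satisfying EX AX AF (¬heat → ¬error): {Open}.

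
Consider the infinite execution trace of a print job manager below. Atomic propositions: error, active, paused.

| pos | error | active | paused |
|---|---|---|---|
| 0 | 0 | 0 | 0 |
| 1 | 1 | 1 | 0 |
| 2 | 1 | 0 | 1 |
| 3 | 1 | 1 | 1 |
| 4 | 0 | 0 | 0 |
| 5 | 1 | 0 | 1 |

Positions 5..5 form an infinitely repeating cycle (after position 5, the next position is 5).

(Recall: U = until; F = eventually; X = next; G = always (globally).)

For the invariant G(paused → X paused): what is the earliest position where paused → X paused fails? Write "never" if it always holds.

3

Check paused → X paused at each position in order: 0 ✓, 1 ✓, 2 ✓.
At position 3 the labels are {active, error, paused} and the next position 4 has {}, so paused → X paused is false there. This is the first violation.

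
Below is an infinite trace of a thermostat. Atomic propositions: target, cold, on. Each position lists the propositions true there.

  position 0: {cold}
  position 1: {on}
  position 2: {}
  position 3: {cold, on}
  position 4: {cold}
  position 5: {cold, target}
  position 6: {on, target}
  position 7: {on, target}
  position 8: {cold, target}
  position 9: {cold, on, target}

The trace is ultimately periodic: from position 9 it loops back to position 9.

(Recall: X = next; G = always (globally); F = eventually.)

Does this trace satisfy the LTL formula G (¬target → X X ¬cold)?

¬target → X X ¬cold must hold at every position from 0 onward. It fails at position 1, so G (¬target → X X ¬cold) is false.
Positions where ¬target holds: 0, 1, 2, 3, 4.
Check X X ¬cold at each: 0→ok, 1→fails, 2→fails, 3→fails, 4→ok.

Does not hold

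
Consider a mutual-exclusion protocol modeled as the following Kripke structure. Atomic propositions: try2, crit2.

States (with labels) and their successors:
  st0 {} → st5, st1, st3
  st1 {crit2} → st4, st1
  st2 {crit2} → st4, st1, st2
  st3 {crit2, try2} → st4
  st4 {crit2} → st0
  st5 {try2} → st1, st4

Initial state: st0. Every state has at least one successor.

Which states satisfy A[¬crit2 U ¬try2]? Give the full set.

States satisfying ¬crit2: {st0, st5}.
States satisfying ¬try2: {st0, st1, st2, st4}.
States satisfying A[¬crit2 U ¬try2]: {st0, st1, st2, st4, st5}.

{st0, st1, st2, st4, st5}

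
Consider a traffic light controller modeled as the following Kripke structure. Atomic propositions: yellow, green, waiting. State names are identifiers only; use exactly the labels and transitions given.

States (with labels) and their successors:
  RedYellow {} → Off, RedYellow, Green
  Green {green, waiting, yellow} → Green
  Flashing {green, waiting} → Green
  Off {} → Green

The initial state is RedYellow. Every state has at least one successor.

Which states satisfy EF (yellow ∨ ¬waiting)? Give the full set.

States satisfying yellow ∨ ¬waiting: {RedYellow, Green, Off}.
States satisfying EF (yellow ∨ ¬waiting): {RedYellow, Green, Flashing, Off}.

{RedYellow, Green, Flashing, Off}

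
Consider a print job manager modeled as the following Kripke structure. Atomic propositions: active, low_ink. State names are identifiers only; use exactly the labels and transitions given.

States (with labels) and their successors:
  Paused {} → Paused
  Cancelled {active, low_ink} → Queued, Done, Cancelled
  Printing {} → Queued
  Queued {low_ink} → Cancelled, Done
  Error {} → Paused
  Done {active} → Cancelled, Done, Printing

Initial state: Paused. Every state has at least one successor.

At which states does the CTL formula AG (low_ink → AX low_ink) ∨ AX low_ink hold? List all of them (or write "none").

States satisfying low_ink → AX low_ink: {Paused, Printing, Error, Done}.
States satisfying AG (low_ink → AX low_ink): {Paused, Error}.
States satisfying low_ink: {Cancelled, Queued}.
States satisfying AX low_ink: {Printing}.
States satisfying AG (low_ink → AX low_ink) ∨ AX low_ink: {Paused, Printing, Error}.

{Paused, Printing, Error}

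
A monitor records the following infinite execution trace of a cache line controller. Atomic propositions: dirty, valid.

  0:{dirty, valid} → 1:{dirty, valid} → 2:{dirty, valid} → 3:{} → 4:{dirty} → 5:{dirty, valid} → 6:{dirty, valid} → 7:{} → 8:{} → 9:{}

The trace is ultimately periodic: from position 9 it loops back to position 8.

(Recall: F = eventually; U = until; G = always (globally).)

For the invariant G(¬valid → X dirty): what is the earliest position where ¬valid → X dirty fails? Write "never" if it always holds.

7

Check ¬valid → X dirty at each position in order: 0 ✓, 1 ✓, 2 ✓, 3 ✓, 4 ✓, 5 ✓, 6 ✓.
At position 7 the labels are {} and the next position 8 has {}, so ¬valid → X dirty is false there. This is the first violation.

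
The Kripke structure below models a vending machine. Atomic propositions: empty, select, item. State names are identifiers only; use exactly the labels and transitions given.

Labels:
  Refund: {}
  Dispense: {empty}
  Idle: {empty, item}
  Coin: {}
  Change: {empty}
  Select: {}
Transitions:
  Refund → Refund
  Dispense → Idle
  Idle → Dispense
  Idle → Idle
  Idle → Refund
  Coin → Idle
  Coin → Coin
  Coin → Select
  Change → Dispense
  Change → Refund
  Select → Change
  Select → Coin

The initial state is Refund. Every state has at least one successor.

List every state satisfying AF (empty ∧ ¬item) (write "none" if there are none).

{Dispense, Change}

States satisfying empty ∧ ¬item: {Dispense, Change}.
States satisfying AF (empty ∧ ¬item): {Dispense, Change}.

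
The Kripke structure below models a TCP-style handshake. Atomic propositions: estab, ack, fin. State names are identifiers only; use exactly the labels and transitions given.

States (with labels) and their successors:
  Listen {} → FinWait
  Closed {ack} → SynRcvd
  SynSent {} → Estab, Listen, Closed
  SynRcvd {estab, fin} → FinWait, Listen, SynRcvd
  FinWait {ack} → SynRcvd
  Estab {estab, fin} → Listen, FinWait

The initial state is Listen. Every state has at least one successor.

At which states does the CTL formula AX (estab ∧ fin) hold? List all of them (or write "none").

States satisfying estab ∧ fin: {SynRcvd, Estab}.
States satisfying AX (estab ∧ fin): {Closed, FinWait}.

{Closed, FinWait}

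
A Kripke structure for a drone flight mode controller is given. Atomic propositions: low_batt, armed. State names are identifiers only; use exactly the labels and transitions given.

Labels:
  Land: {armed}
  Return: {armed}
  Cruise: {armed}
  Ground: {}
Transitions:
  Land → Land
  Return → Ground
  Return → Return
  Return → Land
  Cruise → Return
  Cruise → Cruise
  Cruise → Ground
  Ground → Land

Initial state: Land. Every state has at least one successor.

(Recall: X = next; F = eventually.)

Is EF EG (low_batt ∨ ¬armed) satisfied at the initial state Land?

States satisfying EG (low_batt ∨ ¬armed): ∅.
States satisfying EF EG (low_batt ∨ ¬armed): ∅.
No suitable path/successor from Land witnesses the formula.
Land ∉ Sat(EF EG (low_batt ∨ ¬armed)).

Violated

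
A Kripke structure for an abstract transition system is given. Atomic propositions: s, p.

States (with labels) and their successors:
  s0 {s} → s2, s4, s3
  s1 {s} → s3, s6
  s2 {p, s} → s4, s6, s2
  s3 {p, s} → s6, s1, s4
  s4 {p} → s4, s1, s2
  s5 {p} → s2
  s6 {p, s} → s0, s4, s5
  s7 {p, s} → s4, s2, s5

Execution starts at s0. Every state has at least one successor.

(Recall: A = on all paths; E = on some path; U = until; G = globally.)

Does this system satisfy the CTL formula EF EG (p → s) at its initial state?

Holds

States satisfying EG (p → s): {s0, s1, s2, s3, s6, s7}.
States satisfying EF EG (p → s): {s0, s1, s2, s3, s4, s5, s6, s7}.
Some path from s0 reaches a state where EG (p → s) holds.
s0 ∈ Sat(EF EG (p → s)).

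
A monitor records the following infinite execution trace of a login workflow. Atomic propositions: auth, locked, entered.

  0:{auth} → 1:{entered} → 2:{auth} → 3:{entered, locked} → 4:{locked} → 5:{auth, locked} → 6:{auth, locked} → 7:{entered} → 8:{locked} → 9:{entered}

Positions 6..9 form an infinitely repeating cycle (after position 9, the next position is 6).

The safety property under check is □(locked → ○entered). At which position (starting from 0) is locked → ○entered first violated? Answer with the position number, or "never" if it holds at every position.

Check locked → ○entered at each position in order: 0 ✓, 1 ✓, 2 ✓.
At position 3 the labels are {entered, locked} and the next position 4 has {locked}, so locked → ○entered is false there. This is the first violation.

3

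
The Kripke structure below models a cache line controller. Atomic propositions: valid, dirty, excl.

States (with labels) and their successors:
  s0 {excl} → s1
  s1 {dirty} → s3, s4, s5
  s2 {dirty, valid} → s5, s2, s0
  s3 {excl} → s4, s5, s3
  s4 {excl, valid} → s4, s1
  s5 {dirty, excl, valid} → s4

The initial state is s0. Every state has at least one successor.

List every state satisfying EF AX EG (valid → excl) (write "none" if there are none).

{s0, s1, s2, s3, s4, s5}

States satisfying AX EG (valid → excl): {s0, s1, s3, s4, s5}.
States satisfying EF AX EG (valid → excl): {s0, s1, s2, s3, s4, s5}.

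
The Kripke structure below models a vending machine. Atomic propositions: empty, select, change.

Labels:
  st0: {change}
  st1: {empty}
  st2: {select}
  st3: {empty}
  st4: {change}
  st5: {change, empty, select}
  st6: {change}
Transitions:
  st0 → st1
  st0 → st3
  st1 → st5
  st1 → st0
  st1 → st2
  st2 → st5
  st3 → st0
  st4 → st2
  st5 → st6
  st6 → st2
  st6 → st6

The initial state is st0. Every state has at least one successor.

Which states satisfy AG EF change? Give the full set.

States satisfying EF change: {st0, st1, st2, st3, st4, st5, st6}.
States satisfying AG EF change: {st0, st1, st2, st3, st4, st5, st6}.

{st0, st1, st2, st3, st4, st5, st6}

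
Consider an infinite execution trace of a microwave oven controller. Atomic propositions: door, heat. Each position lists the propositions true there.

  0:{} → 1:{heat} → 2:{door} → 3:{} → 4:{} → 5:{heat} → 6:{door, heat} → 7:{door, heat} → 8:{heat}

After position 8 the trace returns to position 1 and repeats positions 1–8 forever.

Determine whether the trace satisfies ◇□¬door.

Does not hold

□¬door is false at every position 0..8, so it never becomes true and ◇□¬door fails.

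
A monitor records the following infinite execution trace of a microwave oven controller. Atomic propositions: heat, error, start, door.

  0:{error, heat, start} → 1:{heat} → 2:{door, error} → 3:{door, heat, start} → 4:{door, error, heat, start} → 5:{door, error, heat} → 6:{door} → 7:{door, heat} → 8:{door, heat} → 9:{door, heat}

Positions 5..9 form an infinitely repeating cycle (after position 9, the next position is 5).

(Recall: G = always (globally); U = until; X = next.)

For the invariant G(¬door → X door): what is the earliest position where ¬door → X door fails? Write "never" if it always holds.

At position 0 the labels are {error, heat, start} and the next position 1 has {heat}, so ¬door → X door is false there. This is the first violation.

0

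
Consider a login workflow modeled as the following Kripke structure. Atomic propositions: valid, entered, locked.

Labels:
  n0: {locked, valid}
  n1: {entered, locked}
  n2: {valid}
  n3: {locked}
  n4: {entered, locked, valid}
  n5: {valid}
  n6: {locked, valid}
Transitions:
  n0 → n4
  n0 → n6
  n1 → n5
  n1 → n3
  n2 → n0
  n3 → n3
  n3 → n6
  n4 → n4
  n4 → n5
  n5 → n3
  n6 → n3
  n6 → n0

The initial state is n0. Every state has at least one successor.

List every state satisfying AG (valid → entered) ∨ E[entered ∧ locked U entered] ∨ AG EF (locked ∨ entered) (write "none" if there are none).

States satisfying valid → entered: {n1, n3, n4}.
States satisfying AG (valid → entered): ∅.
States satisfying entered ∧ locked: {n1, n4}.
States satisfying entered: {n1, n4}.
States satisfying E[entered ∧ locked U entered]: {n1, n4}.
States satisfying EF (locked ∨ entered): {n0, n1, n2, n3, n4, n5, n6}.
States satisfying AG EF (locked ∨ entered): {n0, n1, n2, n3, n4, n5, n6}.
States satisfying AG (valid → entered) ∨ E[entered ∧ locked U entered] ∨ AG EF (locked ∨ entered): {n0, n1, n2, n3, n4, n5, n6}.

{n0, n1, n2, n3, n4, n5, n6}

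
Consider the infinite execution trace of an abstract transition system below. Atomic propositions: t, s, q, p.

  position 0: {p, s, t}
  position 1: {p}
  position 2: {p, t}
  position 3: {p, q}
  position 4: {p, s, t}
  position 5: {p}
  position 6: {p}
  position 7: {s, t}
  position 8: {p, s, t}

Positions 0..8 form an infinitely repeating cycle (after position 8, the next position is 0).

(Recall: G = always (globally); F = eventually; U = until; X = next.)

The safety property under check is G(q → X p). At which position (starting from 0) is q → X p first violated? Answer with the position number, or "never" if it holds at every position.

never

q → X p holds at every position 0..8, and those are all the positions the trace ever visits, so the invariant G(q → X p) is never violated.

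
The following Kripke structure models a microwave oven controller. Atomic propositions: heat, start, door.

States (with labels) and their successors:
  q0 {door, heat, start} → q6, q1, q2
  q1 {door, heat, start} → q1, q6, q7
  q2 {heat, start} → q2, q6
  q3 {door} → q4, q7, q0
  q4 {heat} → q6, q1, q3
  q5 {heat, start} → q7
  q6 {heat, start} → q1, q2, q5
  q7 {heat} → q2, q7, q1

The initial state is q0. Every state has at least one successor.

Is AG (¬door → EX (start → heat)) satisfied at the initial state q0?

States satisfying ¬door → EX (start → heat): {q0, q1, q2, q3, q4, q5, q6, q7}.
States satisfying AG (¬door → EX (start → heat)): {q0, q1, q2, q3, q4, q5, q6, q7}.
Every state reachable from q0 satisfies ¬door → EX (start → heat).
q0 ∈ Sat(AG (¬door → EX (start → heat))).

Holds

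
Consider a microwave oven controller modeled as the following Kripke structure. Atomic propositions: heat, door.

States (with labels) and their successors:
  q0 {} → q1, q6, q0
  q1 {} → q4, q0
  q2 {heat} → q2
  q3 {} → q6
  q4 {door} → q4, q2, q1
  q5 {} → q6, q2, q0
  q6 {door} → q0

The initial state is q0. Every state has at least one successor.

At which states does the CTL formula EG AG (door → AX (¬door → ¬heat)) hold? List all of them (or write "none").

{q2}

States satisfying AG (door → AX (¬door → ¬heat)): {q2}.
States satisfying EG AG (door → AX (¬door → ¬heat)): {q2}.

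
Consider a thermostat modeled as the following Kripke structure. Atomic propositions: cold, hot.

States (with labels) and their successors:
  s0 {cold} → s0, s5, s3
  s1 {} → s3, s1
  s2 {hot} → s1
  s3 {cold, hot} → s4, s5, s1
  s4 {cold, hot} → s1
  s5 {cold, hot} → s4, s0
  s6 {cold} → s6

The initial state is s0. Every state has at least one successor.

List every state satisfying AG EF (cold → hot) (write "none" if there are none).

{s0, s1, s2, s3, s4, s5}

States satisfying EF (cold → hot): {s0, s1, s2, s3, s4, s5}.
States satisfying AG EF (cold → hot): {s0, s1, s2, s3, s4, s5}.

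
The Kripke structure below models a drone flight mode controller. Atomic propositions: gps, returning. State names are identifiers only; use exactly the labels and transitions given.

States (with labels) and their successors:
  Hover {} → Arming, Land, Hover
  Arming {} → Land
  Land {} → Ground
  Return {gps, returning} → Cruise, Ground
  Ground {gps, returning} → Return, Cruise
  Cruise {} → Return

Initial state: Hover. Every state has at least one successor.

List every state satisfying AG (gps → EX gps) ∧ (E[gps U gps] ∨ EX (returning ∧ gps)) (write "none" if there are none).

{Land, Return, Ground, Cruise}

States satisfying gps → EX gps: {Hover, Arming, Land, Return, Ground, Cruise}.
States satisfying AG (gps → EX gps): {Hover, Arming, Land, Return, Ground, Cruise}.
States satisfying gps: {Return, Ground}.
States satisfying E[gps U gps]: {Return, Ground}.
States satisfying returning ∧ gps: {Return, Ground}.
States satisfying EX (returning ∧ gps): {Land, Return, Ground, Cruise}.
States satisfying E[gps U gps] ∨ EX (returning ∧ gps): {Land, Return, Ground, Cruise}.
States satisfying AG (gps → EX gps) ∧ (E[gps U gps] ∨ EX (returning ∧ gps)): {Land, Return, Ground, Cruise}.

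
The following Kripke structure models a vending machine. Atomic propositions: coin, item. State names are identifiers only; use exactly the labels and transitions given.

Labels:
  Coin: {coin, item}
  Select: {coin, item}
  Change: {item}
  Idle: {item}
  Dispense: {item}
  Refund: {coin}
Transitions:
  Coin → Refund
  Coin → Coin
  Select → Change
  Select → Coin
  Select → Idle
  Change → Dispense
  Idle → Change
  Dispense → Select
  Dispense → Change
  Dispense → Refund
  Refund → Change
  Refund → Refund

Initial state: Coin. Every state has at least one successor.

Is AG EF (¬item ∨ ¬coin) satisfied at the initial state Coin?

Yes

States satisfying EF (¬item ∨ ¬coin): {Coin, Select, Change, Idle, Dispense, Refund}.
States satisfying AG EF (¬item ∨ ¬coin): {Coin, Select, Change, Idle, Dispense, Refund}.
Every state reachable from Coin satisfies EF (¬item ∨ ¬coin).
Coin ∈ Sat(AG EF (¬item ∨ ¬coin)).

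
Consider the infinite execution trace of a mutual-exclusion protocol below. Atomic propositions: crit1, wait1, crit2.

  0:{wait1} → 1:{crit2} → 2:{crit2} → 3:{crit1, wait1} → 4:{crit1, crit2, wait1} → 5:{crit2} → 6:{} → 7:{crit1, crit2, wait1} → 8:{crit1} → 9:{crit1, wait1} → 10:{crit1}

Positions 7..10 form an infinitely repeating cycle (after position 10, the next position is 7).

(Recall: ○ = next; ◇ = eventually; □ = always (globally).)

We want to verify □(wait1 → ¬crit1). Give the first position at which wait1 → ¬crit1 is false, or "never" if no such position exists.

3

Check wait1 → ¬crit1 at each position in order: 0 ✓, 1 ✓, 2 ✓.
At position 3 the labels are {crit1, wait1}, so wait1 → ¬crit1 is false there. This is the first violation.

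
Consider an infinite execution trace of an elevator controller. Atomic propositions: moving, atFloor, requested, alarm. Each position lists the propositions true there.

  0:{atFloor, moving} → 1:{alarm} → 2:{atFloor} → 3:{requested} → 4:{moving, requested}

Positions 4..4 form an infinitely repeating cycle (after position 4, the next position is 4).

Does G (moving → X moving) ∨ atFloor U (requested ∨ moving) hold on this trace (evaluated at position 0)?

moving → X moving must hold at every position from 0 onward. It fails at position 0, so G (moving → X moving) is false.
Positions where moving holds: 0, 4.
Check X moving at each: 0→fails, 4→ok.
Walking from position 0: requested ∨ moving first holds at position 0, and atFloor holds at every earlier position along the way, so atFloor U (requested ∨ moving) holds.
At position 0: G (moving → X moving) is false; atFloor U (requested ∨ moving) is true; so G (moving → X moving) ∨ atFloor U (requested ∨ moving) is true.

Yes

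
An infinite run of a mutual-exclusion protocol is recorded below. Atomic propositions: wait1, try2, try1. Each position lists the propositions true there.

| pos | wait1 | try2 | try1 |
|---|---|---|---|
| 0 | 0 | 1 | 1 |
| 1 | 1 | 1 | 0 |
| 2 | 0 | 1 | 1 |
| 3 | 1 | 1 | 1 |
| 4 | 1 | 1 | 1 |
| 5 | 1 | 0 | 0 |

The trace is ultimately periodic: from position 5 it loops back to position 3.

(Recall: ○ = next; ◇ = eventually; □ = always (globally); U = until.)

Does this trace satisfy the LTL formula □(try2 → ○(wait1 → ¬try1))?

try2 → ○(wait1 → ¬try1) must hold at every position from 0 onward. It fails at position 2, so □(try2 → ○(wait1 → ¬try1)) is false.
Positions where try2 holds: 0, 1, 2, 3, 4.
Check ○(wait1 → ¬try1) at each: 0→ok, 1→ok, 2→fails, 3→fails, 4→ok.

No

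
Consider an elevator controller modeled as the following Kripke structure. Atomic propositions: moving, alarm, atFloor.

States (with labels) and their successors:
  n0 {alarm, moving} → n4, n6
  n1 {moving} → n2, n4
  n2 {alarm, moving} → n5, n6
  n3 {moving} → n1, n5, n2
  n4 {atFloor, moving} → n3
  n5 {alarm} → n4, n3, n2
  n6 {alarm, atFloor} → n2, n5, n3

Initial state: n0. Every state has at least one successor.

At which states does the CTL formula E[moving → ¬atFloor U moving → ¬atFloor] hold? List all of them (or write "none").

States satisfying moving → ¬atFloor: {n0, n1, n2, n3, n5, n6}.
States satisfying E[moving → ¬atFloor U moving → ¬atFloor]: {n0, n1, n2, n3, n5, n6}.

{n0, n1, n2, n3, n5, n6}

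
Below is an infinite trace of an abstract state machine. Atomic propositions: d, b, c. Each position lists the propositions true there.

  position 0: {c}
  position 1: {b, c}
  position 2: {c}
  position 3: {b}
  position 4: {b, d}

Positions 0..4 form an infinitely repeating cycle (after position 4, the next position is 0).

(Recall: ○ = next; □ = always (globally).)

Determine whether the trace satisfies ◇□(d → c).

□(d → c) is false at every position 0..4, so it never becomes true and ◇□(d → c) fails.

Violated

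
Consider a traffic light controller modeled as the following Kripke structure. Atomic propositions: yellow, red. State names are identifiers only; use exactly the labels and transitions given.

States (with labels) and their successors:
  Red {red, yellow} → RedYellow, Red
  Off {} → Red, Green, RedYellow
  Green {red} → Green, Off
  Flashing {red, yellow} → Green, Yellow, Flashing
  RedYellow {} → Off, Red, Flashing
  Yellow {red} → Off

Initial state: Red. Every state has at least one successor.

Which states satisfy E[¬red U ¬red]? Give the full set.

{Off, RedYellow}

States satisfying ¬red: {Off, RedYellow}.
States satisfying E[¬red U ¬red]: {Off, RedYellow}.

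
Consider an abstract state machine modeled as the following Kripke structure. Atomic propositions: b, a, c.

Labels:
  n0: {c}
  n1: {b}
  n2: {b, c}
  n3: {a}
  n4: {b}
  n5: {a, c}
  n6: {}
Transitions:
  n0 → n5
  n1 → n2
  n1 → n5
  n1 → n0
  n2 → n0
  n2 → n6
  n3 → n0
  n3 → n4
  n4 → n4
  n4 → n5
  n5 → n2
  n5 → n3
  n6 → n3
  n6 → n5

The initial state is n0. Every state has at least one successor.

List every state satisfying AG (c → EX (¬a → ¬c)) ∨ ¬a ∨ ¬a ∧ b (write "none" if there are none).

States satisfying c → EX (¬a → ¬c): {n0, n1, n2, n3, n4, n5, n6}.
States satisfying AG (c → EX (¬a → ¬c)): {n0, n1, n2, n3, n4, n5, n6}.
States satisfying ¬a: {n0, n1, n2, n4, n6}.
States satisfying ¬a ∧ b: {n1, n2, n4}.
States satisfying ¬a ∨ ¬a ∧ b: {n0, n1, n2, n4, n6}.
States satisfying AG (c → EX (¬a → ¬c)) ∨ ¬a ∨ ¬a ∧ b: {n0, n1, n2, n3, n4, n5, n6}.

{n0, n1, n2, n3, n4, n5, n6}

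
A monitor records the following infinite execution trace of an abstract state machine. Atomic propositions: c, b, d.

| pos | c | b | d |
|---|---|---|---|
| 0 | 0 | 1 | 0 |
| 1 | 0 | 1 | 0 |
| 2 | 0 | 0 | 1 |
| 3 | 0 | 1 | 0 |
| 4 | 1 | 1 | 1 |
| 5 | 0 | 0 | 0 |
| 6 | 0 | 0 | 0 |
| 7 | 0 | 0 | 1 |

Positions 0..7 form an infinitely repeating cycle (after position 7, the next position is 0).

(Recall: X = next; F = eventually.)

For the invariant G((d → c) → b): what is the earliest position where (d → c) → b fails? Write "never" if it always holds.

5

Check (d → c) → b at each position in order: 0 ✓, 1 ✓, 2 ✓, 3 ✓, 4 ✓.
At position 5 the labels are {}, so (d → c) → b is false there. This is the first violation.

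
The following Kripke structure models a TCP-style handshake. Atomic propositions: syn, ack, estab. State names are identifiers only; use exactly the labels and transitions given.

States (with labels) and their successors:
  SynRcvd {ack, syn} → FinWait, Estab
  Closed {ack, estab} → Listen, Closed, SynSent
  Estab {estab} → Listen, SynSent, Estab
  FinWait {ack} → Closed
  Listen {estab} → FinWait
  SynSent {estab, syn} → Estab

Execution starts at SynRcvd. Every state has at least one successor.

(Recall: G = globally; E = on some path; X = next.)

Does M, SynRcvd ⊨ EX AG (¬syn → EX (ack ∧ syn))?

Does not hold

States satisfying AG (¬syn → EX (ack ∧ syn)): ∅.
States satisfying EX AG (¬syn → EX (ack ∧ syn)): ∅.
No suitable path/successor from SynRcvd witnesses the formula.
SynRcvd ∉ Sat(EX AG (¬syn → EX (ack ∧ syn))).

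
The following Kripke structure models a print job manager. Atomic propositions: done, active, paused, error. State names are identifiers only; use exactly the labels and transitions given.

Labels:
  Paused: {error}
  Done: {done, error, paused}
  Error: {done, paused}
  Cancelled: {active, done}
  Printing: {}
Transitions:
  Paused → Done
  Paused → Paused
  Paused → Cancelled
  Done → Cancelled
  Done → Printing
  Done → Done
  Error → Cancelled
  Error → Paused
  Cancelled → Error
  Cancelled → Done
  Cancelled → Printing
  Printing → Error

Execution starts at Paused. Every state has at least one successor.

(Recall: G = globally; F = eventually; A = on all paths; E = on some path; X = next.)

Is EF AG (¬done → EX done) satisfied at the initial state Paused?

States satisfying AG (¬done → EX done): {Paused, Done, Error, Cancelled, Printing}.
States satisfying EF AG (¬done → EX done): {Paused, Done, Error, Cancelled, Printing}.
Some path from Paused reaches a state where AG (¬done → EX done) holds.
Paused ∈ Sat(EF AG (¬done → EX done)).

Satisfied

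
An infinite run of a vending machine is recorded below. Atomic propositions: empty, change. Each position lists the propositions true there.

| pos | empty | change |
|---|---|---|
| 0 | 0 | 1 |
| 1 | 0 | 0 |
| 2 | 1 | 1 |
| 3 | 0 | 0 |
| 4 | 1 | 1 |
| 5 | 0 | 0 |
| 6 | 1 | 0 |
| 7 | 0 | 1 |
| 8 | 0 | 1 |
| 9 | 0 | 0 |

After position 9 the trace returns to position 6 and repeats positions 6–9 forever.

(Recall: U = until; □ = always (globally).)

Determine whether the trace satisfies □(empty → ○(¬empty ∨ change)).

empty → ○(¬empty ∨ change) holds at every position 0..9, and those are all positions ever visited, so □(empty → ○(¬empty ∨ change)) holds.
Positions where empty holds: 2, 4, 6.
Check ○(¬empty ∨ change) at each: 2→ok, 4→ok, 6→ok.

Yes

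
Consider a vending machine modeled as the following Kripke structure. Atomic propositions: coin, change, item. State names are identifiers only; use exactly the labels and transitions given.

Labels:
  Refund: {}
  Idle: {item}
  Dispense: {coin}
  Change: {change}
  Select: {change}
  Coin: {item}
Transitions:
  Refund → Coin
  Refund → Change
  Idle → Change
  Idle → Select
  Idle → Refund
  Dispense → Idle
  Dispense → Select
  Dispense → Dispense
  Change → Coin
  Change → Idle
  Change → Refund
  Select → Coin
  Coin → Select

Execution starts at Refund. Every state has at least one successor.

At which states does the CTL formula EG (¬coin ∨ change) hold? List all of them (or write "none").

{Refund, Idle, Change, Select, Coin}

States satisfying ¬coin ∨ change: {Refund, Idle, Change, Select, Coin}.
States satisfying EG (¬coin ∨ change): {Refund, Idle, Change, Select, Coin}.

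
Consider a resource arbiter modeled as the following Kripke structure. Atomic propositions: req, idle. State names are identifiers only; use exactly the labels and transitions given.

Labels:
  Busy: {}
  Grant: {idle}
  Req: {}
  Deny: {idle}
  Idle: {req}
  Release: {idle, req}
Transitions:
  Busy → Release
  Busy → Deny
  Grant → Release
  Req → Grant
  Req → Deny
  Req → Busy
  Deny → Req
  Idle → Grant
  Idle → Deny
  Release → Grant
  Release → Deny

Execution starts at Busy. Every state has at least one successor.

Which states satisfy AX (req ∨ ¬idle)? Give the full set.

States satisfying req ∨ ¬idle: {Busy, Req, Idle, Release}.
States satisfying AX (req ∨ ¬idle): {Grant, Deny}.

{Grant, Deny}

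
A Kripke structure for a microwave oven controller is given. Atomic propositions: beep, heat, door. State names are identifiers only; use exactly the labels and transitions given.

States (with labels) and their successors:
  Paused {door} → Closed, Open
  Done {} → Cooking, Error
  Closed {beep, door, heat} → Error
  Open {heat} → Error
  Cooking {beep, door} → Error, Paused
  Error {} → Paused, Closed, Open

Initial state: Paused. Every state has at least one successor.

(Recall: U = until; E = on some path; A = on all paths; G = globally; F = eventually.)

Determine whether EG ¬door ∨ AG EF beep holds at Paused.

States satisfying ¬door: {Done, Open, Error}.
States satisfying EG ¬door: {Done, Open, Error}.
States satisfying EF beep: {Paused, Done, Closed, Open, Cooking, Error}.
States satisfying AG EF beep: {Paused, Done, Closed, Open, Cooking, Error}.
States satisfying EG ¬door ∨ AG EF beep: {Paused, Done, Closed, Open, Cooking, Error}.
Paused ∈ Sat(EG ¬door ∨ AG EF beep).

Satisfied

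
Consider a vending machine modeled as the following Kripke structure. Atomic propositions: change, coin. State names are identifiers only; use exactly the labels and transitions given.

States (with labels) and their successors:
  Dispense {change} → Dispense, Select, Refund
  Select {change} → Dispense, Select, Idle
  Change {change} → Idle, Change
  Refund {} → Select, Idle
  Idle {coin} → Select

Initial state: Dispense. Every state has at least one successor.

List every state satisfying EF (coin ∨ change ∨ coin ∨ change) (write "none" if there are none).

States satisfying coin ∨ change ∨ coin ∨ change: {Dispense, Select, Change, Idle}.
States satisfying EF (coin ∨ change ∨ coin ∨ change): {Dispense, Select, Change, Refund, Idle}.

{Dispense, Select, Change, Refund, Idle}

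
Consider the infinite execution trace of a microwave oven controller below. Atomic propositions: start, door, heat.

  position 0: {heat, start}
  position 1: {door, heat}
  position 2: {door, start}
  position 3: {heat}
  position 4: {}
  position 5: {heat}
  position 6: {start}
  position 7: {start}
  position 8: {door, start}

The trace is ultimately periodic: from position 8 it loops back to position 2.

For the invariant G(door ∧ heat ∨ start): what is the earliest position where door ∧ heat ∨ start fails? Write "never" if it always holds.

Check door ∧ heat ∨ start at each position in order: 0 ✓, 1 ✓, 2 ✓.
At position 3 the labels are {heat}, so door ∧ heat ∨ start is false there. This is the first violation.

3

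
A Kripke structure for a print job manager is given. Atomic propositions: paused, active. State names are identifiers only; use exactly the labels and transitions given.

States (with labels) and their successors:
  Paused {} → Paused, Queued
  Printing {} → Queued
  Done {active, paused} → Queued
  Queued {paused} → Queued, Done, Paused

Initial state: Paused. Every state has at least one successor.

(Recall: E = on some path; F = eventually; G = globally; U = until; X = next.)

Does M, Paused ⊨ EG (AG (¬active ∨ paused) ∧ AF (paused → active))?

Yes

States satisfying AG (¬active ∨ paused) ∧ AF (paused → active): {Paused, Printing, Done}.
States satisfying EG (AG (¬active ∨ paused) ∧ AF (paused → active)): {Paused}.
Paused ∈ Sat(EG (AG (¬active ∨ paused) ∧ AF (paused → active))).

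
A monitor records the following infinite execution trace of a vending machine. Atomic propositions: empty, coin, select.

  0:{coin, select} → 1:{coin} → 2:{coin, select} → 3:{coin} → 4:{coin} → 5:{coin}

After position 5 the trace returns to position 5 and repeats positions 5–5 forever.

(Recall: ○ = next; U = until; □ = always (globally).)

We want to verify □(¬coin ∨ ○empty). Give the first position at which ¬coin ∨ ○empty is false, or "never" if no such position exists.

0

At position 0 the labels are {coin, select} and the next position 1 has {coin}, so ¬coin ∨ ○empty is false there. This is the first violation.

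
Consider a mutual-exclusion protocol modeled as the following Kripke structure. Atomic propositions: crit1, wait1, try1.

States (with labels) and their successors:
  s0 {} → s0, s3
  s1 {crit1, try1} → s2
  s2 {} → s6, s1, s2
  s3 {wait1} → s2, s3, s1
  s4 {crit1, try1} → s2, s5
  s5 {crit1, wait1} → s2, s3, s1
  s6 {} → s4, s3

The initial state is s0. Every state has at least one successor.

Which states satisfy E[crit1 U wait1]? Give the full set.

{s3, s4, s5}

States satisfying crit1: {s1, s4, s5}.
States satisfying wait1: {s3, s5}.
States satisfying E[crit1 U wait1]: {s3, s4, s5}.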